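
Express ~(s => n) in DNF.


Step 1: Rewrite implication then negate: ¬(¬s ∨ n) = s ∧ ¬n.

s & (~n)


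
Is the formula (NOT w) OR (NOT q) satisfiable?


Search for a satisfying assignment over {q, w}.
Try q=F, w=F: the formula evaluates to T.
A satisfying assignment exists.

Satisfiable.


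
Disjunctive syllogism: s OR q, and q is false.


Disjunctive syllogism: from (P ∨ Q) and ¬P, infer Q.
One disjunct, 'q', is ruled out; the other must hold.

s


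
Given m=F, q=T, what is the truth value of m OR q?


Disjunction is false only when both operands are false.
Substitute: m=F, q=T.
F OR T evaluates to T.

T


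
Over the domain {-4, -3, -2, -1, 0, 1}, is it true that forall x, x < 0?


Evaluate the predicate on each element: -4:True, -3:True, -2:True, -1:True, 0:False, 1:False.
Counterexample x = 0 fails the predicate.

False


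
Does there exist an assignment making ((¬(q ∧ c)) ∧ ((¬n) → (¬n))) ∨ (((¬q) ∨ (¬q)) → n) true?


Search for a satisfying assignment over {c, n, q}.
Try c=F, n=F, q=F: the formula evaluates to T.
A satisfying assignment exists.

Satisfiable.


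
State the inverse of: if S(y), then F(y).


The inverse of (P → Q) is (¬P → ¬Q). It is equivalent to the converse, not to the original.
Here P = 'S(y)' and Q = 'F(y)'.

If not (S(y)), then not (F(y)).


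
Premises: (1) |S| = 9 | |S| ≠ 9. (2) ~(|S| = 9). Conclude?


Disjunctive syllogism: from (P ∨ Q) and ¬P, infer Q.
One disjunct, '|S| = 9', is ruled out; the other must hold.

|S| ≠ 9


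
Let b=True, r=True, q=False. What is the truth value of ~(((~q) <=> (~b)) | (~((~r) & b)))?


Substitute b=True, r=True, q=False:
~q = True
~b = False
(~q) <=> (~b) = True <=> False = False
~r = False
(~r) & b = False & True = False
~((~r) & b) = True
((~q) <=> (~b)) | (~((~r) & b)) = False | True = True
~(((~q) <=> (~b)) | (~((~r) & b))) = False

False


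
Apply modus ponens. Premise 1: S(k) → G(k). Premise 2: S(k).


Modus ponens: from (P → Q) and P, infer Q.
P = 'S(k)' is asserted, and P → Q holds, so Q follows.

G(k).


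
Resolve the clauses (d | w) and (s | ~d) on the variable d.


The clauses contain complementary literals d and ~d.
Resolution eliminates this pair and disjoins the remaining literals (merging duplicates).

(w | s)


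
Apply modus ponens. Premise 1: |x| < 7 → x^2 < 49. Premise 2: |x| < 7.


Modus ponens: from (P → Q) and P, infer Q.
P = '|x| < 7' is asserted, and P → Q holds, so Q follows.

x^2 < 49.


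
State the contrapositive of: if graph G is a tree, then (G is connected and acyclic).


The contrapositive of (P → Q) is (¬Q → ¬P); it is logically equivalent to the original.
Here P = 'graph G is a tree' and Q = '(G is connected and acyclic)'.

If not ((G is connected and acyclic)), then not (graph G is a tree).


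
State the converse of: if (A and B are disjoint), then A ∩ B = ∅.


The converse of (P → Q) is (Q → P). It is not in general equivalent to the original.
Here P = '(A and B are disjoint)' and Q = 'A ∩ B = ∅'.

If A ∩ B = ∅, then (A and B are disjoint).


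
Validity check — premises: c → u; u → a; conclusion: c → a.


This matches the form of hypothetical syllogism: the conclusion follows in every model of the premises.

Valid.


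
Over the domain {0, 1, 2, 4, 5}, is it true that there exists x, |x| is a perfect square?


Evaluate the predicate on each element: 0:T, 1:T, 2:F, 4:T, 5:F.
Witness x = 0 satisfies the predicate.

T


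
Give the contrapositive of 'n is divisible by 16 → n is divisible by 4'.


The contrapositive of (P → Q) is (¬Q → ¬P); it is logically equivalent to the original.
Here P = 'n is divisible by 16' and Q = 'n is divisible by 4'.

If not (n is divisible by 4), then not (n is divisible by 16).


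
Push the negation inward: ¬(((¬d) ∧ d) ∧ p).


De Morgan: the negation of a conjunction is the disjunction of the negations.
Distribute ¬ across ∧, flipping it to ∨, and negate each literal.

(d ∨ (¬d)) ∨ (¬p)


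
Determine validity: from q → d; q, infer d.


This matches the form of modus ponens: the conclusion follows in every model of the premises.

Valid.


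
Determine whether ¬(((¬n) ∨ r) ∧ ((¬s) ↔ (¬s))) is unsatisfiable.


Truth table over {n, r, s}:
n | r | s | φ
-------------
F | F | F | F
T | F | F | T
F | T | F | F
T | T | F | F
F | F | T | F
T | F | T | T
F | T | T | F
T | T | T | F
Satisfying assignment at row 2: n=T, r=F, s=F gives T.

No, it is not a contradiction.


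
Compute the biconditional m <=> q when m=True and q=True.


Biconditional is true when both operands have the same truth value.
Substitute: m=True, q=True.
True <=> True evaluates to True.

True


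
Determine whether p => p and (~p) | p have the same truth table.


Compare truth tables:
p | φ | ψ
---------
False | True | True
True | True | True
The columns φ and ψ agree on every row.

Yes, they are logically equivalent.


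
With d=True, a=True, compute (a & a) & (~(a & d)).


Substitute d=True, a=True:
a & a = True & True = True
a & d = True & True = True
~(a & d) = False
(a & a) & (~(a & d)) = True & False = False

False


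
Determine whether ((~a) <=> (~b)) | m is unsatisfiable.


Truth table over {a, b, m}:
a | b | m | φ
-------------
False | False | False | True
True | False | False | False
False | True | False | False
True | True | False | True
False | False | True | True
True | False | True | True
False | True | True | True
True | True | True | True
Satisfying assignment at row 1: a=False, b=False, m=False gives True.

No, it is not a contradiction.


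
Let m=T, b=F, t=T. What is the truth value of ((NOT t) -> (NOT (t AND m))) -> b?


Substitute m=T, b=F, t=T:
NOT t = F
t AND m = T AND T = T
NOT (t AND m) = F
(NOT t) -> (NOT (t AND m)) = F -> F = T
((NOT t) -> (NOT (t AND m))) -> b = T -> F = F

F


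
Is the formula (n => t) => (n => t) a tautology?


Build the truth table over {n, t}:
n | t | φ
---------
False | False | True
True | False | True
False | True | True
True | True | True
Every row evaluates to true.

Yes, it is a tautology.


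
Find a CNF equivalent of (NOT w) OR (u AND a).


Step 1: Distribute ∨ over ∧: (¬w) ∨ (u ∧ a) = ((¬w) ∨ u) ∧ ((¬w) ∨ a).

((NOT w) OR u) AND ((NOT w) OR a)


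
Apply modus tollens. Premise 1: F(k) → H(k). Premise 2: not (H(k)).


Modus tollens: from (P → Q) and ¬Q, infer ¬P.
Q = 'H(k)' is denied; since P → Q, P must also fail.

Not (F(k)).


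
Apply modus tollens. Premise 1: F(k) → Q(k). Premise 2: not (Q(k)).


Modus tollens: from (P → Q) and ¬Q, infer ¬P.
Q = 'Q(k)' is denied; since P → Q, P must also fail.

Not (F(k)).


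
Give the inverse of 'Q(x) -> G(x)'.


The inverse of (P → Q) is (¬P → ¬Q). It is equivalent to the converse, not to the original.
Here P = 'Q(x)' and Q = 'G(x)'.

If not (Q(x)), then not (G(x)).


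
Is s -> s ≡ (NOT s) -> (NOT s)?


Compare truth tables:
s | φ | ψ
---------
F | T | T
T | T | T
The columns φ and ψ agree on every row.

Yes, they are logically equivalent.


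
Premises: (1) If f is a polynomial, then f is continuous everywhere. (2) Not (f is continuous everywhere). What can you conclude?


Modus tollens: from (P → Q) and ¬Q, infer ¬P.
Q = 'f is continuous everywhere' is denied; since P → Q, P must also fail.

Not (f is a polynomial).


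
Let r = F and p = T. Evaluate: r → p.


Implication is false only when antecedent is true and consequent is false.
Substitute: r=F, p=T.
F → T evaluates to T.

T


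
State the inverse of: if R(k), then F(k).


The inverse of (P → Q) is (¬P → ¬Q). It is equivalent to the converse, not to the original.
Here P = 'R(k)' and Q = 'F(k)'.

If not (R(k)), then not (F(k)).


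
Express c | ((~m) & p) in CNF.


Step 1: Distribute ∨ over ∧: c ∨ ((¬m) ∧ p) = (c ∨ (¬m)) ∧ (c ∨ p).

(c | (~m)) & (c | p)


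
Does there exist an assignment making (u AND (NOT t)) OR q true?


Search for a satisfying assignment over {q, t, u}.
Try q=T, t=F, u=F: the formula evaluates to T.
A satisfying assignment exists.

Satisfiable.


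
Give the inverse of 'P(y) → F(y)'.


The inverse of (P → Q) is (¬P → ¬Q). It is equivalent to the converse, not to the original.
Here P = 'P(y)' and Q = 'F(y)'.

If not (P(y)), then not (F(y)).


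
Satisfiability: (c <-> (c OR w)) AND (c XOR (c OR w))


Check all 4 assignments over {c, w}:
c | w | φ
---------
F | F | F
T | F | F
F | T | F
T | T | F
No assignment makes the formula true.

Unsatisfiable.


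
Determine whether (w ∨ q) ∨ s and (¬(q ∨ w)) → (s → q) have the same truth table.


Compare truth tables:
q | s | w | φ | ψ
-----------------
F | F | F | F | T
T | F | F | T | T
F | T | F | T | F
T | T | F | T | T
F | F | T | T | T
T | F | T | T | T
F | T | T | T | T
T | T | T | T | T
They differ at row 1 (q=F, s=F, w=F): φ=F but ψ=T.

No, they are not logically equivalent.


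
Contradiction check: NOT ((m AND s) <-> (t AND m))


Truth table over {m, s, t}:
m | s | t | φ
-------------
F | F | F | F
T | F | F | F
F | T | F | F
T | T | F | T
F | F | T | F
T | F | T | T
F | T | T | F
T | T | T | F
Satisfying assignment at row 4: m=T, s=T, t=F gives T.

No, it is not a contradiction.


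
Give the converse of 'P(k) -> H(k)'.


The converse of (P → Q) is (Q → P). It is not in general equivalent to the original.
Here P = 'P(k)' and Q = 'H(k)'.

If H(k), then P(k).


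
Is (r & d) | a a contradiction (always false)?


Truth table over {a, d, r}:
a | d | r | φ
-------------
False | False | False | False
True | False | False | True
False | True | False | False
True | True | False | True
False | False | True | False
True | False | True | True
False | True | True | True
True | True | True | True
Satisfying assignment at row 2: a=True, d=False, r=False gives True.

No, it is not a contradiction.


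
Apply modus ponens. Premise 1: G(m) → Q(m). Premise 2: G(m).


Modus ponens: from (P → Q) and P, infer Q.
P = 'G(m)' is asserted, and P → Q holds, so Q follows.

Q(m).


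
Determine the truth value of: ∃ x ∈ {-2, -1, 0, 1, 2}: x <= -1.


Evaluate the predicate on each element: -2:T, -1:T, 0:F, 1:F, 2:F.
Witness x = -2 satisfies the predicate.

T


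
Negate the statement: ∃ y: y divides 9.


¬(∀ x: φ) = ∃ x: ¬φ, and ¬(∃ x: φ) = ∀ x: ¬φ.
Apply to the existential statement.

∀ y: ¬(y divides 9)


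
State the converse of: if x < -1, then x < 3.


The converse of (P → Q) is (Q → P). It is not in general equivalent to the original.
Here P = 'x < -1' and Q = 'x < 3'.

If x < 3, then x < -1.


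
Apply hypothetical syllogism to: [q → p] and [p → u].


Hypothetical syllogism: from (P → Q) and (Q → R), infer (P → R).
Chain the two implications through the shared middle term 'p'.

q → u


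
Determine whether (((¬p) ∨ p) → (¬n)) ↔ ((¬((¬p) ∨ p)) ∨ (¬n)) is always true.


Build the truth table over {n, p}:
n | p | φ
---------
F | F | T
T | F | T
F | T | T
T | T | T
Every row evaluates to true.

Yes, it is a tautology.


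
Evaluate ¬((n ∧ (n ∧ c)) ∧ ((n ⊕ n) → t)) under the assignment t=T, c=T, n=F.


Substitute t=T, c=T, n=F:
n ∧ c = F ∧ T = F
n ∧ (n ∧ c) = F ∧ F = F
n ⊕ n = F ⊕ F = F
(n ⊕ n) → t = F → T = T
(n ∧ (n ∧ c)) ∧ ((n ⊕ n) → t) = F ∧ T = F
¬((n ∧ (n ∧ c)) ∧ ((n ⊕ n) → t)) = T

T


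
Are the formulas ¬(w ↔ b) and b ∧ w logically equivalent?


Compare truth tables:
b | w | φ | ψ
-------------
F | F | F | F
T | F | T | F
F | T | T | F
T | T | F | T
They differ at row 2 (b=T, w=F): φ=T but ψ=F.

No, they are not logically equivalent.


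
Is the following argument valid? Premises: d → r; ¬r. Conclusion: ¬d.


This matches the form of modus tollens: the conclusion follows in every model of the premises.

Valid.


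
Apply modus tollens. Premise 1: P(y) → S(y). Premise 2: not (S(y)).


Modus tollens: from (P → Q) and ¬Q, infer ¬P.
Q = 'S(y)' is denied; since P → Q, P must also fail.

Not (P(y)).


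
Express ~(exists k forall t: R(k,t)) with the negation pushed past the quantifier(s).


Negation flips each quantifier (∀↔∃) and negates the inner predicate.
¬(exists k forall t: φ) = forall k exists t: ¬φ.

forall k exists t: ~(R(k,t))


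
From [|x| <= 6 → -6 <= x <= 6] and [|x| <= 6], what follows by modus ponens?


Modus ponens: from (P → Q) and P, infer Q.
P = '|x| <= 6' is asserted, and P → Q holds, so Q follows.

-6 <= x <= 6.


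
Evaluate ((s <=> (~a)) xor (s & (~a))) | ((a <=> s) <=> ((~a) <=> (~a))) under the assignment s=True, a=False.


Substitute s=True, a=False:
… (earlier sub-steps elided)
s <=> (~a) = True <=> True = True
~a = True
s & (~a) = True & True = True
(s <=> (~a)) xor (s & (~a)) = True xor True = False
a <=> s = False <=> True = False
~a = True
~a = True
(~a) <=> (~a) = True <=> True = True
(a <=> s) <=> ((~a) <=> (~a)) = False <=> True = False
((s <=> (~a)) xor (s & (~a))) | ((a <=> s) <=> ((~a) <=> (~a))) = False | False = False

False


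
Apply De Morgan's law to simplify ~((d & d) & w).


De Morgan: the negation of a conjunction is the disjunction of the negations.
Distribute ~ across &, flipping it to |, and negate each literal.

((~d) | (~d)) | (~w)


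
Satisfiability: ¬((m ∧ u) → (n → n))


Check all 8 assignments over {m, n, u}:
m | n | u | φ
-------------
F | F | F | F
T | F | F | F
F | T | F | F
T | T | F | F
F | F | T | F
T | F | T | F
F | T | T | F
T | T | T | F
No assignment makes the formula true.

Unsatisfiable.


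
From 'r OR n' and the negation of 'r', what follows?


Disjunctive syllogism: from (P ∨ Q) and ¬P, infer Q.
One disjunct, 'r', is ruled out; the other must hold.

n


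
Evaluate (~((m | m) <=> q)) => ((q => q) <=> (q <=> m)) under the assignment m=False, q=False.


Substitute m=False, q=False:
m | m = False | False = False
(m | m) <=> q = False <=> False = True
~((m | m) <=> q) = False
q => q = False => False = True
q <=> m = False <=> False = True
(q => q) <=> (q <=> m) = True <=> True = True
(~((m | m) <=> q)) => ((q => q) <=> (q <=> m)) = False => True = True

True


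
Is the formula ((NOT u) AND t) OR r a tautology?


Build the truth table over {r, t, u}:
r | t | u | φ
-------------
F | F | F | F
T | F | F | T
F | T | F | T
T | T | F | T
F | F | T | F
T | F | T | T
F | T | T | F
T | T | T | T
Counterexample at row 1: with r=F, t=F, u=F, the formula is F.

No, it is not a tautology.


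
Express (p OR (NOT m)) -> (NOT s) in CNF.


Step 1: Rewrite as ¬(p ∨ (¬m)) ∨ (¬s) = (¬p ∧ ¬(¬m)) ∨ (¬s).
Step 2: Distribute ∨ over ∧.
Step 3: Eliminate any double negations (¬¬X = X).

((NOT p) OR (NOT s)) AND (m OR (NOT s))


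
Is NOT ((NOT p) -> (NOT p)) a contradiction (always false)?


Truth table over {p}:
p | φ
-----
F | F
T | F
Every row is false.

Yes, it is a contradiction.


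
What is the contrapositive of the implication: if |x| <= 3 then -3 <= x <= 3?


The contrapositive of (P → Q) is (¬Q → ¬P); it is logically equivalent to the original.
Here P = '|x| <= 3' and Q = '-3 <= x <= 3'.

If not (-3 <= x <= 3), then not (|x| <= 3).


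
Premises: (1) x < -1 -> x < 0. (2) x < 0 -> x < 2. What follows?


Hypothetical syllogism: from (P → Q) and (Q → R), infer (P → R).
Chain the two implications through the shared middle term 'x < 0'.

x < -1 -> x < 2


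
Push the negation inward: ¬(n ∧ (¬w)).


De Morgan: the negation of a conjunction is the disjunction of the negations.
Distribute ¬ across ∧, flipping it to ∨, and negate each literal.

(¬n) ∨ w


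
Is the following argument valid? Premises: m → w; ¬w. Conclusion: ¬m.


This matches the form of modus tollens: the conclusion follows in every model of the premises.

Valid.


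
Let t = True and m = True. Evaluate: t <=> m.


Biconditional is true when both operands have the same truth value.
Substitute: t=True, m=True.
True <=> True evaluates to True.

True


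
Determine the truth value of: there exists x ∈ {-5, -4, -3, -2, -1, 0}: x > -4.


Evaluate the predicate on each element: -5:F, -4:F, -3:T, -2:T, -1:T, 0:T.
Witness x = -3 satisfies the predicate.

T


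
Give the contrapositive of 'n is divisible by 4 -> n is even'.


The contrapositive of (P → Q) is (¬Q → ¬P); it is logically equivalent to the original.
Here P = 'n is divisible by 4' and Q = 'n is even'.

If not (n is even), then not (n is divisible by 4).


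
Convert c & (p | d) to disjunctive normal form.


Step 1: Distribute ∧ over ∨: c ∧ (p ∨ d) = (c ∧ p) ∨ (c ∧ d).

(c & p) | (c & d)


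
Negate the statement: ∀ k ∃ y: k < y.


Negation flips each quantifier (∀↔∃) and negates the inner predicate.
¬(∀ k ∃ y: φ) = ∃ k ∀ y: ¬φ.

∃ k ∀ y: ¬(k < y)


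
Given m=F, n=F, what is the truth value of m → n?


Implication is false only when antecedent is true and consequent is false.
Substitute: m=F, n=F.
F → F evaluates to T.

T


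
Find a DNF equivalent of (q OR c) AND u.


Step 1: Distribute ∧ over ∨: (q ∨ c) ∧ u = (q ∧ u) ∨ (c ∧ u).

(q AND u) OR (c AND u)


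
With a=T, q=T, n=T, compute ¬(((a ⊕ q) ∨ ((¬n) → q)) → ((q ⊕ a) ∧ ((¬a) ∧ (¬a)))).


Substitute a=T, q=T, n=T:
… (earlier sub-steps elided)
¬n = F
(¬n) → q = F → T = T
(a ⊕ q) ∨ ((¬n) → q) = F ∨ T = T
q ⊕ a = T ⊕ T = F
¬a = F
¬a = F
(¬a) ∧ (¬a) = F ∧ F = F
(q ⊕ a) ∧ ((¬a) ∧ (¬a)) = F ∧ F = F
((a ⊕ q) ∨ ((¬n) → q)) → ((q ⊕ a) ∧ ((¬a) ∧ (¬a))) = T → F = F
¬(((a ⊕ q) ∨ ((¬n) → q)) → ((q ⊕ a) ∧ ((¬a) ∧ (¬a)))) = T

T


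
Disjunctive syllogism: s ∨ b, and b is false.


Disjunctive syllogism: from (P ∨ Q) and ¬P, infer Q.
One disjunct, 'b', is ruled out; the other must hold.

s


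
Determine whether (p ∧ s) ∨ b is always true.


Build the truth table over {b, p, s}:
b | p | s | φ
-------------
F | F | F | F
T | F | F | T
F | T | F | F
T | T | F | T
F | F | T | F
T | F | T | T
F | T | T | T
T | T | T | T
Counterexample at row 1: with b=F, p=F, s=F, the formula is F.

No, it is not a tautology.


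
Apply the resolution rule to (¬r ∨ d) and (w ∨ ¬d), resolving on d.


The clauses contain complementary literals d and ¬d.
Resolution eliminates this pair and disjoins the remaining literals (merging duplicates).

(¬r ∨ w)


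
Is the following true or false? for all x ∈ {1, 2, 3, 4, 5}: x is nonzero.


Evaluate the predicate on each element: 1:T, 2:T, 3:T, 4:T, 5:T.
Every element satisfies the predicate.

T


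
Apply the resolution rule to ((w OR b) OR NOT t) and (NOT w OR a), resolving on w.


The clauses contain complementary literals w and NOTw.
Resolution eliminates this pair and disjoins the remaining literals (merging duplicates).

((b OR NOT t) OR a)


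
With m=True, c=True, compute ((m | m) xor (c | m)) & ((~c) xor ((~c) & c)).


Substitute m=True, c=True:
m | m = True | True = True
c | m = True | True = True
(m | m) xor (c | m) = True xor True = False
~c = False
~c = False
(~c) & c = False & True = False
(~c) xor ((~c) & c) = False xor False = False
((m | m) xor (c | m)) & ((~c) xor ((~c) & c)) = False & False = False

False


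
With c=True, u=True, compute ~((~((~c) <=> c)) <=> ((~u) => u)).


Substitute c=True, u=True:
~c = False
(~c) <=> c = False <=> True = False
~((~c) <=> c) = True
~u = False
(~u) => u = False => True = True
(~((~c) <=> c)) <=> ((~u) => u) = True <=> True = True
~((~((~c) <=> c)) <=> ((~u) => u)) = False

False


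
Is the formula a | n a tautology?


Build the truth table over {a, n}:
a | n | φ
---------
False | False | False
True | False | True
False | True | True
True | True | True
Counterexample at row 1: with a=False, n=False, the formula is False.

No, it is not a tautology.


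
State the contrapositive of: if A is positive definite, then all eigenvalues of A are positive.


The contrapositive of (P → Q) is (¬Q → ¬P); it is logically equivalent to the original.
Here P = 'A is positive definite' and Q = 'all eigenvalues of A are positive'.

If not (all eigenvalues of A are positive), then not (A is positive definite).


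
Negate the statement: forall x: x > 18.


¬(forall x: φ) = exists x: ¬φ, and ¬(exists x: φ) = forall x: ¬φ.
Apply to the universal statement.

exists x: ~(x > 18)


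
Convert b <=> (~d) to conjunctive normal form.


Step 1: Rewrite b ↔ (¬d) as (b → (¬d)) ∧ ((¬d) → b).
Step 2: Rewrite each implication as a disjunction.
Step 3: Eliminate any double negations (¬¬X = X).

((~b) | (~d)) & (d | b)


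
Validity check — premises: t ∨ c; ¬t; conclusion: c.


This matches the form of disjunctive syllogism: the conclusion follows in every model of the premises.

Valid.


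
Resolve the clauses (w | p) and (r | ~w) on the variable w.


The clauses contain complementary literals w and ~w.
Resolution eliminates this pair and disjoins the remaining literals (merging duplicates).

(p | r)


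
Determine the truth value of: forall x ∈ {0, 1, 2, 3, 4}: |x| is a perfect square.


Evaluate the predicate on each element: 0:True, 1:True, 2:False, 3:False, 4:True.
Counterexample x = 2 fails the predicate.

False


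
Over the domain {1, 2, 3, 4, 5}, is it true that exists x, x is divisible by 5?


Evaluate the predicate on each element: 1:False, 2:False, 3:False, 4:False, 5:True.
Witness x = 5 satisfies the predicate.

True


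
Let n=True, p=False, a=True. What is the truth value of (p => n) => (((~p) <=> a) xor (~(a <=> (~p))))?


Substitute n=True, p=False, a=True:
p => n = False => True = True
~p = True
(~p) <=> a = True <=> True = True
~p = True
a <=> (~p) = True <=> True = True
~(a <=> (~p)) = False
((~p) <=> a) xor (~(a <=> (~p))) = True xor False = True
(p => n) => (((~p) <=> a) xor (~(a <=> (~p)))) = True => True = True

True


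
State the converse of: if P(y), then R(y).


The converse of (P → Q) is (Q → P). It is not in general equivalent to the original.
Here P = 'P(y)' and Q = 'R(y)'.

If R(y), then P(y).


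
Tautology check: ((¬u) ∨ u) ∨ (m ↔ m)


Build the truth table over {m, u}:
m | u | φ
---------
F | F | T
T | F | T
F | T | T
T | T | T
Every row evaluates to true.

Yes, it is a tautology.


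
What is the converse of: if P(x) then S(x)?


The converse of (P → Q) is (Q → P). It is not in general equivalent to the original.
Here P = 'P(x)' and Q = 'S(x)'.

If S(x), then P(x).


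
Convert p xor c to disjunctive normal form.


Step 1: p ⊕ c is true exactly when they disagree: (p ∧ ¬c) ∨ (¬p ∧ c).

(p & (~c)) | ((~p) & c)


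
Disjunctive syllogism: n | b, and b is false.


Disjunctive syllogism: from (P ∨ Q) and ¬P, infer Q.
One disjunct, 'b', is ruled out; the other must hold.

n


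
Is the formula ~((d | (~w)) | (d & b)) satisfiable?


Search for a satisfying assignment over {b, d, w}.
Try b=False, d=False, w=True: the formula evaluates to True.
A satisfying assignment exists.

Satisfiable.


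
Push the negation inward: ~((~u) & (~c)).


De Morgan: the negation of a conjunction is the disjunction of the negations.
Distribute ~ across &, flipping it to |, and negate each literal.

u | c


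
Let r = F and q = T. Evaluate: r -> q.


Implication is false only when antecedent is true and consequent is false.
Substitute: r=F, q=T.
F -> T evaluates to T.

T


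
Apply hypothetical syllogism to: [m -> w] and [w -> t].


Hypothetical syllogism: from (P → Q) and (Q → R), infer (P → R).
Chain the two implications through the shared middle term 'w'.

m -> t


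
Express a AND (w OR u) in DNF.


Step 1: Distribute ∧ over ∨: a ∧ (w ∨ u) = (a ∧ w) ∨ (a ∧ u).

(a AND w) OR (a AND u)


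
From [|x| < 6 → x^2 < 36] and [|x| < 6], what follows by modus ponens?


Modus ponens: from (P → Q) and P, infer Q.
P = '|x| < 6' is asserted, and P → Q holds, so Q follows.

x^2 < 36.


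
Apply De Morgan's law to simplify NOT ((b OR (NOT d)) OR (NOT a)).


De Morgan: the negation of a disjunction is the conjunction of the negations.
Distribute NOT across OR, flipping it to AND, and negate each literal.

((NOT b) AND d) AND a


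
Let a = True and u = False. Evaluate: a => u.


Implication is false only when antecedent is true and consequent is false.
Substitute: a=True, u=False.
True => False evaluates to False.

False


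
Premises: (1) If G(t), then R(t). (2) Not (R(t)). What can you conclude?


Modus tollens: from (P → Q) and ¬Q, infer ¬P.
Q = 'R(t)' is denied; since P → Q, P must also fail.

Not (G(t)).


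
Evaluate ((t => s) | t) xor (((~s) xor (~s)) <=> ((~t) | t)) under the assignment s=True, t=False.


Substitute s=True, t=False:
t => s = False => True = True
(t => s) | t = True | False = True
~s = False
~s = False
(~s) xor (~s) = False xor False = False
~t = True
(~t) | t = True | False = True
((~s) xor (~s)) <=> ((~t) | t) = False <=> True = False
((t => s) | t) xor (((~s) xor (~s)) <=> ((~t) | t)) = True xor False = True

True


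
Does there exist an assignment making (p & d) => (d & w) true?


Search for a satisfying assignment over {d, p, w}.
Try d=False, p=False, w=False: the formula evaluates to True.
A satisfying assignment exists.

Satisfiable.


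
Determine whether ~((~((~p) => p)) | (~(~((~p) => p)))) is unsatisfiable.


Truth table over {p}:
p | φ
-----
False | False
True | False
Every row is false.

Yes, it is a contradiction.


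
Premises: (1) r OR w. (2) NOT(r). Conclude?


Disjunctive syllogism: from (P ∨ Q) and ¬P, infer Q.
One disjunct, 'r', is ruled out; the other must hold.

w


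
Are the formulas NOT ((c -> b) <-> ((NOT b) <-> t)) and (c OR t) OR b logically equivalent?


Compare truth tables:
b | c | t | φ | ψ
-----------------
F | F | F | T | F
T | F | F | F | T
F | T | F | F | T
T | T | F | F | T
F | F | T | F | T
T | F | T | T | T
F | T | T | T | T
T | T | T | T | T
They differ at row 1 (b=F, c=F, t=F): φ=T but ψ=F.

No, they are not logically equivalent.


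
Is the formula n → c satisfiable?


Search for a satisfying assignment over {c, n}.
Try c=F, n=F: the formula evaluates to T.
A satisfying assignment exists.

Satisfiable.


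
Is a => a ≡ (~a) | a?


Compare truth tables:
a | φ | ψ
---------
False | True | True
True | True | True
The columns φ and ψ agree on every row.

Yes, they are logically equivalent.


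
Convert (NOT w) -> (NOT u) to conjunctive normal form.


Step 1: Rewrite (¬w) → (¬u) as ¬(¬w) ∨ (¬u).
Step 2: Eliminate any double negations (¬¬X = X).

w OR (NOT u)


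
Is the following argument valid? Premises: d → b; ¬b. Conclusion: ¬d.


This matches the form of modus tollens: the conclusion follows in every model of the premises.

Valid.


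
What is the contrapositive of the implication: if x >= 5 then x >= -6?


The contrapositive of (P → Q) is (¬Q → ¬P); it is logically equivalent to the original.
Here P = 'x >= 5' and Q = 'x >= -6'.

If not (x >= -6), then not (x >= 5).


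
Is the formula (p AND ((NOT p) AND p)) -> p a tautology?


Build the truth table over {p}:
p | φ
-----
F | T
T | T
Every row evaluates to true.

Yes, it is a tautology.


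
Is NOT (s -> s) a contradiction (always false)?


Truth table over {s}:
s | φ
-----
F | F
T | F
Every row is false.

Yes, it is a contradiction.


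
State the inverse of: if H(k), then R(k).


The inverse of (P → Q) is (¬P → ¬Q). It is equivalent to the converse, not to the original.
Here P = 'H(k)' and Q = 'R(k)'.

If not (H(k)), then not (R(k)).


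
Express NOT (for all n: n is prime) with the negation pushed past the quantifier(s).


¬(for all x: φ) = there exists x: ¬φ, and ¬(there exists x: φ) = for all x: ¬φ.
Apply to the universal statement.

there exists n: NOT(n is prime)


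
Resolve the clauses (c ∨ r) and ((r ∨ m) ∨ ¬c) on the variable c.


The clauses contain complementary literals c and ¬c.
Resolution eliminates this pair and disjoins the remaining literals (merging duplicates).

(r ∨ m)


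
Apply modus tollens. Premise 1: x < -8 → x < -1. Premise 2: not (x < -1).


Modus tollens: from (P → Q) and ¬Q, infer ¬P.
Q = 'x < -1' is denied; since P → Q, P must also fail.

Not (x < -8).


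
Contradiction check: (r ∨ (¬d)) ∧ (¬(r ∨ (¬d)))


Truth table over {d, r}:
d | r | φ
---------
F | F | F
T | F | F
F | T | F
T | T | F
Every row is false.

Yes, it is a contradiction.


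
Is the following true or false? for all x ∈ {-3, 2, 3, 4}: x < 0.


Evaluate the predicate on each element: -3:T, 2:F, 3:F, 4:F.
Counterexample x = 2 fails the predicate.

F


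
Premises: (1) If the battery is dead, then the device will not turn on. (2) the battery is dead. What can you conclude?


Modus ponens: from (P → Q) and P, infer Q.
P = 'the battery is dead' is asserted, and P → Q holds, so Q follows.

the device will not turn on.


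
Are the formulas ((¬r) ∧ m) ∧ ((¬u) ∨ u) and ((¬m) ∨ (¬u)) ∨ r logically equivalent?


Compare truth tables:
m | r | u | φ | ψ
-----------------
F | F | F | F | T
T | F | F | T | T
F | T | F | F | T
T | T | F | F | T
F | F | T | F | T
T | F | T | T | F
F | T | T | F | T
T | T | T | F | T
They differ at row 1 (m=F, r=F, u=F): φ=F but ψ=T.

No, they are not logically equivalent.


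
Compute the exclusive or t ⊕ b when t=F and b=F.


Exclusive or is true when exactly one operand is true.
Substitute: t=F, b=F.
F ⊕ F evaluates to F.

F


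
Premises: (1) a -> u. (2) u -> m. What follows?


Hypothetical syllogism: from (P → Q) and (Q → R), infer (P → R).
Chain the two implications through the shared middle term 'u'.

a -> m


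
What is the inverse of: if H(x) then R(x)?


The inverse of (P → Q) is (¬P → ¬Q). It is equivalent to the converse, not to the original.
Here P = 'H(x)' and Q = 'R(x)'.

If not (H(x)), then not (R(x)).


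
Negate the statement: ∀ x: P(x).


¬(∀ x: φ) = ∃ x: ¬φ, and ¬(∃ x: φ) = ∀ x: ¬φ.
Apply to the universal statement.

∃ x: ¬(P(x))


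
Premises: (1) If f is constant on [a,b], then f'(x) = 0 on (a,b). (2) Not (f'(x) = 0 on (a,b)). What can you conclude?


Modus tollens: from (P → Q) and ¬Q, infer ¬P.
Q = 'f'(x) = 0 on (a,b)' is denied; since P → Q, P must also fail.

Not (f is constant on [a,b]).


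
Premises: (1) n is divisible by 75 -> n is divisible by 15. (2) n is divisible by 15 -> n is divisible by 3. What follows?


Hypothetical syllogism: from (P → Q) and (Q → R), infer (P → R).
Chain the two implications through the shared middle term 'n is divisible by 15'.

n is divisible by 75 -> n is divisible by 3


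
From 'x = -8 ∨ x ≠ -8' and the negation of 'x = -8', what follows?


Disjunctive syllogism: from (P ∨ Q) and ¬P, infer Q.
One disjunct, 'x = -8', is ruled out; the other must hold.

x ≠ -8


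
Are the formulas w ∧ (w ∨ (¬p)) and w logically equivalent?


Compare truth tables:
p | w | φ | ψ
-------------
F | F | F | F
T | F | F | F
F | T | T | T
T | T | T | T
The columns φ and ψ agree on every row.

Yes, they are logically equivalent.


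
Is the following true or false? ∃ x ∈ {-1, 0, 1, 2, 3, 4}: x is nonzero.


Evaluate the predicate on each element: -1:T, 0:F, 1:T, 2:T, 3:T, 4:T.
Witness x = -1 satisfies the predicate.

T


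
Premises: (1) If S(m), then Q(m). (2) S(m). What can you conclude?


Modus ponens: from (P → Q) and P, infer Q.
P = 'S(m)' is asserted, and P → Q holds, so Q follows.

Q(m).


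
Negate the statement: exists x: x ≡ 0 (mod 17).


¬(forall x: φ) = exists x: ¬φ, and ¬(exists x: φ) = forall x: ¬φ.
Apply to the existential statement.

forall x: ~(x ≡ 0 (mod 17))


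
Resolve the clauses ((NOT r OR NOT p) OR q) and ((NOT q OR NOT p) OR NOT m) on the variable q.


The clauses contain complementary literals q and NOTq.
Resolution eliminates this pair and disjoins the remaining literals (merging duplicates).

((NOT p OR NOT r) OR NOT m)


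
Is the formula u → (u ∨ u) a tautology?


Build the truth table over {u}:
u | φ
-----
F | T
T | T
Every row evaluates to true.

Yes, it is a tautology.


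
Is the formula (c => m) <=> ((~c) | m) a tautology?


Build the truth table over {c, m}:
c | m | φ
---------
False | False | True
True | False | True
False | True | True
True | True | True
Every row evaluates to true.

Yes, it is a tautology.


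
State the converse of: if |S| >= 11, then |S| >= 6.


The converse of (P → Q) is (Q → P). It is not in general equivalent to the original.
Here P = '|S| >= 11' and Q = '|S| >= 6'.

If |S| >= 6, then |S| >= 11.


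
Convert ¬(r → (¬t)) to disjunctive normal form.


Step 1: Rewrite implication then negate: ¬(¬r ∨ (¬t)) = r ∧ ¬(¬t).
Step 2: Eliminate any double negations (¬¬X = X).

r ∧ t


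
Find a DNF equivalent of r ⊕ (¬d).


Step 1: r ⊕ (¬d) is true exactly when they disagree: (r ∧ ¬(¬d)) ∨ (¬r ∧ (¬d)).
Step 2: Eliminate any double negations (¬¬X = X).

(r ∧ d) ∨ ((¬r) ∧ (¬d))


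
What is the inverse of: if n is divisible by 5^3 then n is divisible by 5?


The inverse of (P → Q) is (¬P → ¬Q). It is equivalent to the converse, not to the original.
Here P = 'n is divisible by 5^3' and Q = 'n is divisible by 5'.

If not (n is divisible by 5^3), then not (n is divisible by 5).


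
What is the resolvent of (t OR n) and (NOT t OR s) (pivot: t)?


The clauses contain complementary literals t and NOTt.
Resolution eliminates this pair and disjoins the remaining literals (merging duplicates).

(n OR s)


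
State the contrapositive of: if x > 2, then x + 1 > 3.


The contrapositive of (P → Q) is (¬Q → ¬P); it is logically equivalent to the original.
Here P = 'x > 2' and Q = 'x + 1 > 3'.

If not (x + 1 > 3), then not (x > 2).


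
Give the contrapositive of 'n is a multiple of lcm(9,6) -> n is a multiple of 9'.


The contrapositive of (P → Q) is (¬Q → ¬P); it is logically equivalent to the original.
Here P = 'n is a multiple of lcm(9,6)' and Q = 'n is a multiple of 9'.

If not (n is a multiple of 9), then not (n is a multiple of lcm(9,6)).


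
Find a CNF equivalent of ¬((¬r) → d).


Step 1: Rewrite (¬r) → d as ¬(¬r) ∨ d.
Step 2: Negate: ¬(¬(¬r) ∨ d) = (¬r) ∧ ¬d (De Morgan + double negation).

(¬r) ∧ (¬d)


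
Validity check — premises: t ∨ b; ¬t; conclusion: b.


This matches the form of disjunctive syllogism: the conclusion follows in every model of the premises.

Valid.


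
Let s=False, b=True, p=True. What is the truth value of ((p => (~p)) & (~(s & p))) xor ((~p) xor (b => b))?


Substitute s=False, b=True, p=True:
~p = False
p => (~p) = True => False = False
s & p = False & True = False
~(s & p) = True
(p => (~p)) & (~(s & p)) = False & True = False
~p = False
b => b = True => True = True
(~p) xor (b => b) = False xor True = True
((p => (~p)) & (~(s & p))) xor ((~p) xor (b => b)) = False xor True = True

True


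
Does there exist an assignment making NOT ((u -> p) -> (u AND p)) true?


Search for a satisfying assignment over {p, u}.
Try p=F, u=F: the formula evaluates to T.
A satisfying assignment exists.

Satisfiable.


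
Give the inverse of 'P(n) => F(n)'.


The inverse of (P → Q) is (¬P → ¬Q). It is equivalent to the converse, not to the original.
Here P = 'P(n)' and Q = 'F(n)'.

If not (P(n)), then not (F(n)).


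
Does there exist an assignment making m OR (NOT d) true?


Search for a satisfying assignment over {d, m}.
Try d=F, m=F: the formula evaluates to T.
A satisfying assignment exists.

Satisfiable.


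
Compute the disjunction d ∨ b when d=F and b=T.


Disjunction is false only when both operands are false.
Substitute: d=F, b=T.
F ∨ T evaluates to T.

T


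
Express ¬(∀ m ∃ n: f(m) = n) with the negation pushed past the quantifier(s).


Negation flips each quantifier (∀↔∃) and negates the inner predicate.
¬(∀ m ∃ n: φ) = ∃ m ∀ n: ¬φ.

∃ m ∀ n: ¬(f(m) = n)


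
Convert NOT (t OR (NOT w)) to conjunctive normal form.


Step 1: Apply De Morgan: ¬(t ∨ (¬w)) = ¬t ∧ ¬(¬w).
Step 2: Eliminate any double negations (¬¬X = X).

(NOT t) AND w


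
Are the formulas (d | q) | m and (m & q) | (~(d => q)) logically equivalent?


Compare truth tables:
d | m | q | φ | ψ
-----------------
False | False | False | False | False
True | False | False | True | True
False | True | False | True | False
True | True | False | True | True
False | False | True | True | False
True | False | True | True | False
False | True | True | True | True
True | True | True | True | True
They differ at row 3 (d=False, m=True, q=False): φ=True but ψ=False.

No, they are not logically equivalent.


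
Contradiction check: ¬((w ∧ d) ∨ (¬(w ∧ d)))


Truth table over {d, w}:
d | w | φ
---------
F | F | F
T | F | F
F | T | F
T | T | F
Every row is false.

Yes, it is a contradiction.


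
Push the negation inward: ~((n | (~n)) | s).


De Morgan: the negation of a disjunction is the conjunction of the negations.
Distribute ~ across |, flipping it to &, and negate each literal.

((~n) & n) & (~s)


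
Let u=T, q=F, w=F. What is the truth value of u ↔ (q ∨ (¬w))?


Substitute u=T, q=F, w=F:
¬w = T
q ∨ (¬w) = F ∨ T = T
u ↔ (q ∨ (¬w)) = T ↔ T = T

T


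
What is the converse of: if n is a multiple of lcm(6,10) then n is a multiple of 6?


The converse of (P → Q) is (Q → P). It is not in general equivalent to the original.
Here P = 'n is a multiple of lcm(6,10)' and Q = 'n is a multiple of 6'.

If n is a multiple of 6, then n is a multiple of lcm(6,10).


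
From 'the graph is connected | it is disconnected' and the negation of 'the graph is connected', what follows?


Disjunctive syllogism: from (P ∨ Q) and ¬P, infer Q.
One disjunct, 'the graph is connected', is ruled out; the other must hold.

it is disconnected


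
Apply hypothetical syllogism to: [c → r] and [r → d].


Hypothetical syllogism: from (P → Q) and (Q → R), infer (P → R).
Chain the two implications through the shared middle term 'r'.

c → d


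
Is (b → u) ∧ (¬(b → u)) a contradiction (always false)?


Truth table over {b, u}:
b | u | φ
---------
F | F | F
T | F | F
F | T | F
T | T | F
Every row is false.

Yes, it is a contradiction.


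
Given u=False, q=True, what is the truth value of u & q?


Conjunction is true only when both operands are true.
Substitute: u=False, q=True.
False & True evaluates to False.

False


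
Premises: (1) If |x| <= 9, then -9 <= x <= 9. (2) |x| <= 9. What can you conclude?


Modus ponens: from (P → Q) and P, infer Q.
P = '|x| <= 9' is asserted, and P → Q holds, so Q follows.

-9 <= x <= 9.


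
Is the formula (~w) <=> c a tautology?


Build the truth table over {c, w}:
c | w | φ
---------
False | False | False
True | False | True
False | True | True
True | True | False
Counterexample at row 1: with c=False, w=False, the formula is False.

No, it is not a tautology.


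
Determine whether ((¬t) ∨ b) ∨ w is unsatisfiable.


Truth table over {b, t, w}:
b | t | w | φ
-------------
F | F | F | T
T | F | F | T
F | T | F | F
T | T | F | T
F | F | T | T
T | F | T | T
F | T | T | T
T | T | T | T
Satisfying assignment at row 1: b=F, t=F, w=F gives T.

No, it is not a contradiction.
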